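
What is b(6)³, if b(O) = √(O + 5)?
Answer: 11*√11 ≈ 36.483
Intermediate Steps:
b(O) = √(5 + O)
b(6)³ = (√(5 + 6))³ = (√11)³ = 11*√11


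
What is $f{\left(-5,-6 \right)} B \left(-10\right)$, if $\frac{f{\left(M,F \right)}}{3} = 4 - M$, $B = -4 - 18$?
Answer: $5940$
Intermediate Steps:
$B = -22$ ($B = -4 - 18 = -22$)
$f{\left(M,F \right)} = 12 - 3 M$ ($f{\left(M,F \right)} = 3 \left(4 - M\right) = 12 - 3 M$)
$f{\left(-5,-6 \right)} B \left(-10\right) = \left(12 - -15\right) \left(-22\right) \left(-10\right) = \left(12 + 15\right) \left(-22\right) \left(-10\right) = 27 \left(-22\right) \left(-10\right) = \left(-594\right) \left(-10\right) = 5940$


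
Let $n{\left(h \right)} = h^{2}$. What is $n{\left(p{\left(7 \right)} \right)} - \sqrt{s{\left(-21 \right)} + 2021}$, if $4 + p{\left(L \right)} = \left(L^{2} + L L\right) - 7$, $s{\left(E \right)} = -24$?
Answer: $7569 - \sqrt{1997} \approx 7524.3$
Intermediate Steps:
$p{\left(L \right)} = -11 + 2 L^{2}$ ($p{\left(L \right)} = -4 - \left(7 - L^{2} - L L\right) = -4 + \left(\left(L^{2} + L^{2}\right) - 7\right) = -4 + \left(2 L^{2} - 7\right) = -4 + \left(-7 + 2 L^{2}\right) = -11 + 2 L^{2}$)
$n{\left(p{\left(7 \right)} \right)} - \sqrt{s{\left(-21 \right)} + 2021} = \left(-11 + 2 \cdot 7^{2}\right)^{2} - \sqrt{-24 + 2021} = \left(-11 + 2 \cdot 49\right)^{2} - \sqrt{1997} = \left(-11 + 98\right)^{2} - \sqrt{1997} = 87^{2} - \sqrt{1997} = 7569 - \sqrt{1997}$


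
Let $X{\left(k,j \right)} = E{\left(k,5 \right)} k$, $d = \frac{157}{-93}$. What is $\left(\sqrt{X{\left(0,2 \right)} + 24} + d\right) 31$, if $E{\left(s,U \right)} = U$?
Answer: $- \frac{157}{3} + 62 \sqrt{6} \approx 99.535$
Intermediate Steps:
$d = - \frac{157}{93}$ ($d = 157 \left(- \frac{1}{93}\right) = - \frac{157}{93} \approx -1.6882$)
$X{\left(k,j \right)} = 5 k$
$\left(\sqrt{X{\left(0,2 \right)} + 24} + d\right) 31 = \left(\sqrt{5 \cdot 0 + 24} - \frac{157}{93}\right) 31 = \left(\sqrt{0 + 24} - \frac{157}{93}\right) 31 = \left(\sqrt{24} - \frac{157}{93}\right) 31 = \left(2 \sqrt{6} - \frac{157}{93}\right) 31 = \left(- \frac{157}{93} + 2 \sqrt{6}\right) 31 = - \frac{157}{3} + 62 \sqrt{6}$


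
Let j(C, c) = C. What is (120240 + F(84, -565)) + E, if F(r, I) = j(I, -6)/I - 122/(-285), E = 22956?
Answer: 40811267/285 ≈ 1.4320e+5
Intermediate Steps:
F(r, I) = 407/285 (F(r, I) = I/I - 122/(-285) = 1 - 122*(-1/285) = 1 + 122/285 = 407/285)
(120240 + F(84, -565)) + E = (120240 + 407/285) + 22956 = 34268807/285 + 22956 = 40811267/285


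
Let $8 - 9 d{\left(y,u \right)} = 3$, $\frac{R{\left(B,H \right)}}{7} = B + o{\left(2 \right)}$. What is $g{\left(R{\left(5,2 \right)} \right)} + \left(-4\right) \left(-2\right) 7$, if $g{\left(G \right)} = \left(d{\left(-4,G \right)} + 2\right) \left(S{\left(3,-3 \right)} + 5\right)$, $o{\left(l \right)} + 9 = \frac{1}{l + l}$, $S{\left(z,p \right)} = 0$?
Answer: $\frac{619}{9} \approx 68.778$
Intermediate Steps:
$o{\left(l \right)} = -9 + \frac{1}{2 l}$ ($o{\left(l \right)} = -9 + \frac{1}{l + l} = -9 + \frac{1}{2 l}$)
$R{\left(B,H \right)} = - \frac{245}{4} + 7 B$ ($R{\left(B,H \right)} = 7 \left(B - \left(9 - \frac{1}{2 \cdot 2}\right)\right) = 7 \left(B + \left(-9 + \frac{1}{2} \cdot \frac{1}{2}\right)\right) = 7 \left(B + \left(-9 + \frac{1}{4}\right)\right) = 7 \left(B - \frac{35}{4}\right) = 7 \left(- \frac{35}{4} + B\right) = - \frac{245}{4} + 7 B$)
$d{\left(y,u \right)} = \frac{5}{9}$ ($d{\left(y,u \right)} = \frac{8}{9} - \frac{1}{3} = \frac{5}{9}$)
$g{\left(G \right)} = \frac{115}{9}$ ($g{\left(G \right)} = \left(\frac{5}{9} + 2\right) \left(0 + 5\right) = \frac{23}{9} \cdot 5 = \frac{115}{9}$)
$g{\left(R{\left(5,2 \right)} \right)} + \left(-4\right) \left(-2\right) 7 = \frac{115}{9} + \left(-4\right) \left(-2\right) 7 = \frac{115}{9} + 8 \cdot 7 = \frac{115}{9} + 56 = \frac{619}{9}$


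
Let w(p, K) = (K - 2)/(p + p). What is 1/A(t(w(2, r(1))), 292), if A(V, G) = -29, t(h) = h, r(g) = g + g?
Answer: -1/29 ≈ -0.034483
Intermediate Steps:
r(g) = 2*g
w(p, K) = (-2 + K)/(2*p) (w(p, K) = (-2 + K)/((2*p)) = (-2 + K)*(1/(2*p)) = (-2 + K)/(2*p))
1/A(t(w(2, r(1))), 292) = 1/(-29) = -1/29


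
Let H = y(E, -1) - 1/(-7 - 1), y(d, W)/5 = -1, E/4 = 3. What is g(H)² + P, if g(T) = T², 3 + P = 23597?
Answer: 98954465/4096 ≈ 24159.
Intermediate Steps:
E = 12 (E = 4*3 = 12)
y(d, W) = -5 (y(d, W) = 5*(-1) = -5)
P = 23594 (P = -3 + 23597 = 23594)
H = -39/8 (H = -5 - 1/(-7 - 1) = -5 - 1/(-8) = -5 - 1*(-⅛) = -5 + ⅛ = -39/8 ≈ -4.8750)
g(H)² + P = ((-39/8)²)² + 23594 = (1521/64)² + 23594 = 2313441/4096 + 23594 = 98954465/4096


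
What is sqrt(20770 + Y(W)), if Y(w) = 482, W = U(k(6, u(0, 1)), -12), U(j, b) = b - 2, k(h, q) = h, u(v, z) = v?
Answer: 2*sqrt(5313) ≈ 145.78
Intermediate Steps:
U(j, b) = -2 + b
W = -14 (W = -2 - 12 = -14)
sqrt(20770 + Y(W)) = sqrt(20770 + 482) = sqrt(21252) = 2*sqrt(5313)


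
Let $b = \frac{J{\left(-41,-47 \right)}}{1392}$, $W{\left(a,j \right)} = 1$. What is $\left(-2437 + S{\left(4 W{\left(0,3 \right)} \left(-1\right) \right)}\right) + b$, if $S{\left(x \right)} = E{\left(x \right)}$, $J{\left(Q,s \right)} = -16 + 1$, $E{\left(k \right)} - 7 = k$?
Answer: $- \frac{1129381}{464} \approx -2434.0$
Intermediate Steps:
$E{\left(k \right)} = 7 + k$
$J{\left(Q,s \right)} = -15$
$S{\left(x \right)} = 7 + x$
$b = - \frac{5}{464}$ ($b = - \frac{15}{1392} = \left(-15\right) \frac{1}{1392} = - \frac{5}{464} \approx -0.010776$)
$\left(-2437 + S{\left(4 W{\left(0,3 \right)} \left(-1\right) \right)}\right) + b = \left(-2437 + \left(7 + 4 \cdot 1 \left(-1\right)\right)\right) - \frac{5}{464} = \left(-2437 + \left(7 + 4 \left(-1\right)\right)\right) - \frac{5}{464} = \left(-2437 + \left(7 - 4\right)\right) - \frac{5}{464} = \left(-2437 + 3\right) - \frac{5}{464} = -2434 - \frac{5}{464} = - \frac{1129381}{464}$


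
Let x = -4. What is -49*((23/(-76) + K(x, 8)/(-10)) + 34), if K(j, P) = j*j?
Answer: -597653/380 ≈ -1572.8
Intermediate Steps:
K(j, P) = j**2
-49*((23/(-76) + K(x, 8)/(-10)) + 34) = -49*((23/(-76) + (-4)**2/(-10)) + 34) = -49*((23*(-1/76) + 16*(-1/10)) + 34) = -49*((-23/76 - 8/5) + 34) = -49*(-723/380 + 34) = -49*12197/380 = -597653/380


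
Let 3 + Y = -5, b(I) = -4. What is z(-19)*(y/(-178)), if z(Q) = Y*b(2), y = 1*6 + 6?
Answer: -192/89 ≈ -2.1573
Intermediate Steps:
y = 12 (y = 6 + 6 = 12)
Y = -8 (Y = -3 - 5 = -8)
z(Q) = 32 (z(Q) = -8*(-4) = 32)
z(-19)*(y/(-178)) = 32*(12/(-178)) = 32*(12*(-1/178)) = 32*(-6/89) = -192/89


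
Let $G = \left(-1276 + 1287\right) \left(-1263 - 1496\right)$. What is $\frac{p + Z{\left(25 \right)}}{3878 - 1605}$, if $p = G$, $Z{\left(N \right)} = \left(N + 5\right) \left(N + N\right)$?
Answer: $- \frac{28849}{2273} \approx -12.692$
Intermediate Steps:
$Z{\left(N \right)} = 2 N \left(5 + N\right)$ ($Z{\left(N \right)} = \left(5 + N\right) 2 N = 2 N \left(5 + N\right)$)
$G = -30349$ ($G = 11 \left(-2759\right) = -30349$)
$p = -30349$
$\frac{p + Z{\left(25 \right)}}{3878 - 1605} = \frac{-30349 + 2 \cdot 25 \left(5 + 25\right)}{3878 - 1605} = \frac{-30349 + 2 \cdot 25 \cdot 30}{2273} = \left(-30349 + 1500\right) \frac{1}{2273} = \left(-28849\right) \frac{1}{2273} = - \frac{28849}{2273}$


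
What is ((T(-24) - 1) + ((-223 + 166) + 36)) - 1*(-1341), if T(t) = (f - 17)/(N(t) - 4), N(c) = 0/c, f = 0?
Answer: 5293/4 ≈ 1323.3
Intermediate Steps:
N(c) = 0
T(t) = 17/4 (T(t) = (0 - 17)/(0 - 4) = -17/(-4) = -17*(-1/4) = 17/4)
((T(-24) - 1) + ((-223 + 166) + 36)) - 1*(-1341) = ((17/4 - 1) + ((-223 + 166) + 36)) - 1*(-1341) = (13/4 + (-57 + 36)) + 1341 = (13/4 - 21) + 1341 = -71/4 + 1341 = 5293/4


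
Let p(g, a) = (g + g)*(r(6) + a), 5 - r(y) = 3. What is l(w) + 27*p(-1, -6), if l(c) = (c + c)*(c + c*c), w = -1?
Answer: 216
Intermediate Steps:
r(y) = 2 (r(y) = 5 - 1*3 = 5 - 3 = 2)
l(c) = 2*c*(c + c²) (l(c) = (2*c)*(c + c²) = 2*c*(c + c²))
p(g, a) = 2*g*(2 + a) (p(g, a) = (g + g)*(2 + a) = (2*g)*(2 + a) = 2*g*(2 + a))
l(w) + 27*p(-1, -6) = 2*(-1)²*(1 - 1) + 27*(2*(-1)*(2 - 6)) = 2*1*0 + 27*(2*(-1)*(-4)) = 0 + 27*8 = 0 + 216 = 216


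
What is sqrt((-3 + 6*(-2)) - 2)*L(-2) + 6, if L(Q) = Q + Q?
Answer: 6 - 4*I*sqrt(17) ≈ 6.0 - 16.492*I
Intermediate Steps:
L(Q) = 2*Q
sqrt((-3 + 6*(-2)) - 2)*L(-2) + 6 = sqrt((-3 + 6*(-2)) - 2)*(2*(-2)) + 6 = sqrt((-3 - 12) - 2)*(-4) + 6 = sqrt(-15 - 2)*(-4) + 6 = sqrt(-17)*(-4) + 6 = (I*sqrt(17))*(-4) + 6 = -4*I*sqrt(17) + 6 = 6 - 4*I*sqrt(17)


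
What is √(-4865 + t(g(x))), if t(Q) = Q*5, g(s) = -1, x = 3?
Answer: I*√4870 ≈ 69.785*I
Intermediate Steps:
t(Q) = 5*Q
√(-4865 + t(g(x))) = √(-4865 + 5*(-1)) = √(-4865 - 5) = √(-4870) = I*√4870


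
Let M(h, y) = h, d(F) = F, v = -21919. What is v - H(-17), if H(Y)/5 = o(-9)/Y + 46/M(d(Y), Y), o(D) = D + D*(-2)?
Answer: -372348/17 ≈ -21903.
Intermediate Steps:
o(D) = -D (o(D) = D - 2*D = -D)
H(Y) = 275/Y (H(Y) = 5*((-1*(-9))/Y + 46/Y) = 5*(9/Y + 46/Y) = 5*(55/Y) = 275/Y)
v - H(-17) = -21919 - 275/(-17) = -21919 - 275*(-1)/17 = -21919 - 1*(-275/17) = -21919 + 275/17 = -372348/17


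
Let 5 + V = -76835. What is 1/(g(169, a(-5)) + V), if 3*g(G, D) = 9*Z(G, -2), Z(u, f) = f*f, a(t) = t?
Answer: -1/76828 ≈ -1.3016e-5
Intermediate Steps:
V = -76840 (V = -5 - 76835 = -76840)
Z(u, f) = f**2
g(G, D) = 12 (g(G, D) = (9*(-2)**2)/3 = (9*4)/3 = (1/3)*36 = 12)
1/(g(169, a(-5)) + V) = 1/(12 - 76840) = 1/(-76828) = -1/76828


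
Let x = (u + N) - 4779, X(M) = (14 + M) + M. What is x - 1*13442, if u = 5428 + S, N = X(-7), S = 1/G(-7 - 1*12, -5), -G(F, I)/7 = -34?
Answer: -3044733/238 ≈ -12793.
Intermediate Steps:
G(F, I) = 238 (G(F, I) = -7*(-34) = 238)
X(M) = 14 + 2*M
S = 1/238 ≈ 0.0042017
N = 0 (N = 14 + 2*(-7) = 14 - 14 = 0)
u = 1291865/238 (u = 5428 + 1/238 = 1291865/238 ≈ 5428.0)
x = 154463/238 (x = (1291865/238 + 0) - 4779 = 1291865/238 - 4779 = 154463/238 ≈ 649.00)
x - 1*13442 = 154463/238 - 1*13442 = 154463/238 - 13442 = -3044733/238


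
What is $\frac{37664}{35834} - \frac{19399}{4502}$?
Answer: $- \frac{262790219}{80662334} \approx -3.2579$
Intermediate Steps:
$\frac{37664}{35834} - \frac{19399}{4502} = 37664 \cdot \frac{1}{35834} - \frac{19399}{4502} = \frac{18832}{17917} - \frac{19399}{4502} = - \frac{262790219}{80662334}$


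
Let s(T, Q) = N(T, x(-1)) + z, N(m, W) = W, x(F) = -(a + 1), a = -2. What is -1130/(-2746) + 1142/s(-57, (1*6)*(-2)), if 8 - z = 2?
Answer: 1571921/9611 ≈ 163.55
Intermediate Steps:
x(F) = 1 (x(F) = -(-2 + 1) = -1*(-1) = 1)
z = 6 (z = 8 - 1*2 = 8 - 2 = 6)
s(T, Q) = 7 (s(T, Q) = 1 + 6 = 7)
-1130/(-2746) + 1142/s(-57, (1*6)*(-2)) = -1130/(-2746) + 1142/7 = -1130*(-1/2746) + 1142*(⅐) = 565/1373 + 1142/7 = 1571921/9611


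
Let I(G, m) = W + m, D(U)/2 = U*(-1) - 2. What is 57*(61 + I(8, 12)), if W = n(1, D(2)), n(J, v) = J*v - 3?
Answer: 3534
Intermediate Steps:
D(U) = -4 - 2*U (D(U) = 2*(U*(-1) - 2) = 2*(-U - 2) = 2*(-2 - U) = -4 - 2*U)
n(J, v) = -3 + J*v
W = -11 (W = -3 + 1*(-4 - 2*2) = -3 + 1*(-4 - 4) = -3 + 1*(-8) = -3 - 8 = -11)
I(G, m) = -11 + m
57*(61 + I(8, 12)) = 57*(61 + (-11 + 12)) = 57*(61 + 1) = 57*62 = 3534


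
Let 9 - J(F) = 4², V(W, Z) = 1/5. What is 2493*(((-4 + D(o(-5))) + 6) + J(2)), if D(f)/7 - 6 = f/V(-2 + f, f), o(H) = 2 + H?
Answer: -169524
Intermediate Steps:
V(W, Z) = ⅕
D(f) = 42 + 35*f (D(f) = 42 + 7*(f/(⅕)) = 42 + 7*(f*5) = 42 + 7*(5*f) = 42 + 35*f)
J(F) = -7 (J(F) = 9 - 1*4² = 9 - 1*16 = 9 - 16 = -7)
2493*(((-4 + D(o(-5))) + 6) + J(2)) = 2493*(((-4 + (42 + 35*(2 - 5))) + 6) - 7) = 2493*(((-4 + (42 + 35*(-3))) + 6) - 7) = 2493*(((-4 + (42 - 105)) + 6) - 7) = 2493*(((-4 - 63) + 6) - 7) = 2493*((-67 + 6) - 7) = 2493*(-61 - 7) = 2493*(-68) = -169524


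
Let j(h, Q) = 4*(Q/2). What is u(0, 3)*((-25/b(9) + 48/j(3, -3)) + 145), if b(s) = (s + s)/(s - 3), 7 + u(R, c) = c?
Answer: -1544/3 ≈ -514.67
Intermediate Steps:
u(R, c) = -7 + c
j(h, Q) = 2*Q (j(h, Q) = 4*(Q*(½)) = 4*(Q/2) = 2*Q)
b(s) = 2*s/(-3 + s) (b(s) = (2*s)/(-3 + s) = 2*s/(-3 + s))
u(0, 3)*((-25/b(9) + 48/j(3, -3)) + 145) = (-7 + 3)*((-25/(2*9/(-3 + 9)) + 48/((2*(-3)))) + 145) = -4*((-25/(2*9/6) + 48/(-6)) + 145) = -4*((-25/(2*9*(⅙)) + 48*(-⅙)) + 145) = -4*((-25/3 - 8) + 145) = -4*(-49/3 + 145) = -4*386/3 = -1544/3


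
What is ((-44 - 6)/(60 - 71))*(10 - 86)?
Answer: -3800/11 ≈ -345.45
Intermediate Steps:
((-44 - 6)/(60 - 71))*(10 - 86) = -50/(-11)*(-76) = -50*(-1/11)*(-76) = (50/11)*(-76) = -3800/11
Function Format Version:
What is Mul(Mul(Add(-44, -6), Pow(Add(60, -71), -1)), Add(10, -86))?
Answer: Rational(-3800, 11) ≈ -345.45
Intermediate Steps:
Mul(Mul(Add(-44, -6), Pow(Add(60, -71), -1)), Add(10, -86)) = Mul(Mul(-50, Pow(-11, -1)), -76) = Mul(Mul(-50, Rational(-1, 11)), -76) = Mul(Rational(50, 11), -76) = Rational(-3800, 11)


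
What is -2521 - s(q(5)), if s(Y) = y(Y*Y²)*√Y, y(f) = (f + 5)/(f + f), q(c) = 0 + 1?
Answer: -2524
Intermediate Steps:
q(c) = 1
y(f) = (5 + f)/(2*f) (y(f) = (5 + f)/((2*f)) = (5 + f)*(1/(2*f)) = (5 + f)/(2*f))
s(Y) = (5 + Y³)/(2*Y^(5/2)) (s(Y) = ((5 + Y*Y²)/(2*((Y*Y²))))*√Y = ((5 + Y³)/(2*(Y³)))*√Y = ((5 + Y³)/(2*Y³))*√Y = (5 + Y³)/(2*Y^(5/2)))
-2521 - s(q(5)) = -2521 - (5 + 1³)/(2*1^(5/2)) = -2521 - (5 + 1)/2 = -2521 - 6/2 = -2521 - 1*3 = -2521 - 3 = -2524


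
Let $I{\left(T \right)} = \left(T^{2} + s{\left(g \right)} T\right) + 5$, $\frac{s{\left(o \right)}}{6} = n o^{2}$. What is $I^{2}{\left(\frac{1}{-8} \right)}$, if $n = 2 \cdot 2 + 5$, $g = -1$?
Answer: $\frac{12321}{4096} \approx 3.0081$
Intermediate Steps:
$n = 9$ ($n = 4 + 5 = 9$)
$s{\left(o \right)} = 54 o^{2}$ ($s{\left(o \right)} = 6 \cdot 9 o^{2} = 54 o^{2}$)
$I{\left(T \right)} = 5 + T^{2} + 54 T$ ($I{\left(T \right)} = \left(T^{2} + 54 \left(-1\right)^{2} T\right) + 5 = \left(T^{2} + 54 \cdot 1 T\right) + 5 = \left(T^{2} + 54 T\right) + 5 = 5 + T^{2} + 54 T$)
$I^{2}{\left(\frac{1}{-8} \right)} = \left(5 + \left(\frac{1}{-8}\right)^{2} + \frac{54}{-8}\right)^{2} = \left(5 + \left(- \frac{1}{8}\right)^{2} + 54 \left(- \frac{1}{8}\right)\right)^{2} = \left(5 + \frac{1}{64} - \frac{27}{4}\right)^{2} = \left(- \frac{111}{64}\right)^{2} = \frac{12321}{4096}$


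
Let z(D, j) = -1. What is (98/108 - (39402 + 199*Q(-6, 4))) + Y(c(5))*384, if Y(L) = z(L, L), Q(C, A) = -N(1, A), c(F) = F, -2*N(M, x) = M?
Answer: -1076884/27 ≈ -39885.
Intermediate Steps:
N(M, x) = -M/2
Q(C, A) = 1/2 (Q(C, A) = -(-1)/2 = -1*(-1/2) = 1/2)
Y(L) = -1
(98/108 - (39402 + 199*Q(-6, 4))) + Y(c(5))*384 = (98/108 - 199/(1/(198 + 1/2))) - 1*384 = (98*(1/108) - 199/(1/(397/2))) - 384 = (49/54 - 199/2/397) - 384 = (49/54 - 199*397/2) - 384 = (49/54 - 79003/2) - 384 = -1066516/27 - 384 = -1076884/27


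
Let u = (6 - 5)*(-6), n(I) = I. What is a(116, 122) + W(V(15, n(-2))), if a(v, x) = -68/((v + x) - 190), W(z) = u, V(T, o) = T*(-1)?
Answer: -89/12 ≈ -7.4167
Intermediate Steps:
u = -6 (u = 1*(-6) = -6)
V(T, o) = -T
W(z) = -6
a(v, x) = -68/(-190 + v + x)
a(116, 122) + W(V(15, n(-2))) = -68/(-190 + 116 + 122) - 6 = -68/48 - 6 = -68*1/48 - 6 = -17/12 - 6 = -89/12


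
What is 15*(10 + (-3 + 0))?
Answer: 105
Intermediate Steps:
15*(10 + (-3 + 0)) = 15*(10 - 3) = 15*7 = 105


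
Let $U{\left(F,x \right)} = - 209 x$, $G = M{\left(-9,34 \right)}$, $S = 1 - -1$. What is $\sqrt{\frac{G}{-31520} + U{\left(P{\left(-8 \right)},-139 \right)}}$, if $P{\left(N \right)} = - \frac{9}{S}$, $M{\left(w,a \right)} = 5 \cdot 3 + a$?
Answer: $\frac{\sqrt{1803904317870}}{7880} \approx 170.44$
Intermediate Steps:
$S = 2$ ($S = 1 + 1 = 2$)
$M{\left(w,a \right)} = 15 + a$
$G = 49$ ($G = 15 + 34 = 49$)
$P{\left(N \right)} = - \frac{9}{2}$
$\sqrt{\frac{G}{-31520} + U{\left(P{\left(-8 \right)},-139 \right)}} = \sqrt{\frac{49}{-31520} - -29051} = \sqrt{49 \left(- \frac{1}{31520}\right) + 29051} = \sqrt{- \frac{49}{31520} + 29051} = \sqrt{\frac{915687471}{31520}} = \frac{\sqrt{1803904317870}}{7880}$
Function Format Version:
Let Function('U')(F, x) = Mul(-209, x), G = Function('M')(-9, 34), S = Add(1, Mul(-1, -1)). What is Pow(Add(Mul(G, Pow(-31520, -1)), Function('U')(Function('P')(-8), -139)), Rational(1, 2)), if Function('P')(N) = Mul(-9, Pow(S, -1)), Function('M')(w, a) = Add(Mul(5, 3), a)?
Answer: Mul(Rational(1, 7880), Pow(1803904317870, Rational(1, 2))) ≈ 170.44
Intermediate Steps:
S = 2 (S = Add(1, 1) = 2)
Function('M')(w, a) = Add(15, a)
G = 49 (G = Add(15, 34) = 49)
Function('P')(N) = Rational(-9, 2) (Function('P')(N) = Mul(-9, Pow(2, -1)) = Mul(-9, Rational(1, 2)) = Rational(-9, 2))
Pow(Add(Mul(G, Pow(-31520, -1)), Function('U')(Function('P')(-8), -139)), Rational(1, 2)) = Pow(Add(Mul(49, Pow(-31520, -1)), Mul(-209, -139)), Rational(1, 2)) = Pow(Add(Mul(49, Rational(-1, 31520)), 29051), Rational(1, 2)) = Pow(Add(Rational(-49, 31520), 29051), Rational(1, 2)) = Pow(Rational(915687471, 31520), Rational(1, 2)) = Mul(Rational(1, 7880), Pow(1803904317870, Rational(1, 2)))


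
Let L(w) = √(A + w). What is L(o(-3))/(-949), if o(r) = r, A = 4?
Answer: -1/949 ≈ -0.0010537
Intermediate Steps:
L(w) = √(4 + w)
L(o(-3))/(-949) = √(4 - 3)/(-949) = √1*(-1/949) = 1*(-1/949) = -1/949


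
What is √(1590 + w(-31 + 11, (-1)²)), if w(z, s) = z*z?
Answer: √1990 ≈ 44.609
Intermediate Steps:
w(z, s) = z²
√(1590 + w(-31 + 11, (-1)²)) = √(1590 + (-31 + 11)²) = √(1590 + (-20)²) = √(1590 + 400) = √1990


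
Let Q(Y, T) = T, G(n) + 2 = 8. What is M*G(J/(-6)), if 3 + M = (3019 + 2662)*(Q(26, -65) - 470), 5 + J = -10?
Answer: -18236028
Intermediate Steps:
J = -15 (J = -5 - 10 = -15)
G(n) = 6 (G(n) = -2 + 8 = 6)
M = -3039338 (M = -3 + (3019 + 2662)*(-65 - 470) = -3 + 5681*(-535) = -3 - 3039335 = -3039338)
M*G(J/(-6)) = -3039338*6 = -18236028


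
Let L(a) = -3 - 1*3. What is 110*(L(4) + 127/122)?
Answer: -33275/61 ≈ -545.49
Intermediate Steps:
L(a) = -6 (L(a) = -3 - 3 = -6)
110*(L(4) + 127/122) = 110*(-6 + 127/122) = 110*(-605/122) = -33275/61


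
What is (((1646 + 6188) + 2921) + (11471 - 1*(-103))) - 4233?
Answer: 18096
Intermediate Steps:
(((1646 + 6188) + 2921) + (11471 - 1*(-103))) - 4233 = ((7834 + 2921) + (11471 + 103)) - 4233 = (10755 + 11574) - 4233 = 22329 - 4233 = 18096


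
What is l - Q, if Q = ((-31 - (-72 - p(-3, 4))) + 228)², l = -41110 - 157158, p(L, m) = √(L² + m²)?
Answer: -273344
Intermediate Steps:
l = -198268
Q = 75076 (Q = ((-31 - (-72 - √((-3)² + 4²))) + 228)² = ((-31 - (-72 - √(9 + 16))) + 228)² = ((-31 - (-72 - √25)) + 228)² = ((-31 - (-72 - 1*5)) + 228)² = ((-31 - (-72 - 5)) + 228)² = ((-31 - 1*(-77)) + 228)² = ((-31 + 77) + 228)² = (46 + 228)² = 274² = 75076)
l - Q = -198268 - 1*75076 = -198268 - 75076 = -273344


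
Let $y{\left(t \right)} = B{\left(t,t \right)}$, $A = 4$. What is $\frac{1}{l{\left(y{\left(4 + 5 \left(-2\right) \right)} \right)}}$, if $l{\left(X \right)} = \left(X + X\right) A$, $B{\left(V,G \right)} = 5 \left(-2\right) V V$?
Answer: $- \frac{1}{2880} \approx -0.00034722$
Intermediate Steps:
$B{\left(V,G \right)} = - 10 V^{2}$
$y{\left(t \right)} = - 10 t^{2}$
$l{\left(X \right)} = 8 X$ ($l{\left(X \right)} = \left(X + X\right) 4 = 2 X 4 = 8 X$)
$\frac{1}{l{\left(y{\left(4 + 5 \left(-2\right) \right)} \right)}} = \frac{1}{8 \left(- 10 \left(4 + 5 \left(-2\right)\right)^{2}\right)} = \frac{1}{8 \left(- 10 \left(4 - 10\right)^{2}\right)} = \frac{1}{8 \left(- 10 \left(-6\right)^{2}\right)} = \frac{1}{8 \left(\left(-10\right) 36\right)} = \frac{1}{8 \left(-360\right)} = \frac{1}{-2880} = - \frac{1}{2880}$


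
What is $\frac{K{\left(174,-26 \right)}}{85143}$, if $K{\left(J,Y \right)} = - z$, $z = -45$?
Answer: $\frac{15}{28381} \approx 0.00052852$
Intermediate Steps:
$K{\left(J,Y \right)} = 45$ ($K{\left(J,Y \right)} = \left(-1\right) \left(-45\right) = 45$)
$\frac{K{\left(174,-26 \right)}}{85143} = \frac{45}{85143} = 45 \cdot \frac{1}{85143} = \frac{15}{28381}$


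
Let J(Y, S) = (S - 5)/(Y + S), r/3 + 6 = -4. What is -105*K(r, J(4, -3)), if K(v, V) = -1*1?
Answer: 105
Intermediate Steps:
r = -30 (r = -18 + 3*(-4) = -18 - 12 = -30)
J(Y, S) = (-5 + S)/(S + Y)
K(v, V) = -1
-105*K(r, J(4, -3)) = -105*(-1) = 105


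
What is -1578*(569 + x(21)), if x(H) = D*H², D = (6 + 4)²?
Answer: -70487682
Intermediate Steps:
D = 100 (D = 10² = 100)
x(H) = 100*H²
-1578*(569 + x(21)) = -1578*(569 + 100*21²) = -1578*(569 + 100*441) = -1578*(569 + 44100) = -1578*44669 = -70487682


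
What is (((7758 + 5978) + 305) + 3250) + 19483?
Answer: 36774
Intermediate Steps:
(((7758 + 5978) + 305) + 3250) + 19483 = ((13736 + 305) + 3250) + 19483 = (14041 + 3250) + 19483 = 17291 + 19483 = 36774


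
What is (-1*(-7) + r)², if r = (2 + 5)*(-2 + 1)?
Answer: 0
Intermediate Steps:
r = -7 (r = 7*(-1) = -7)
(-1*(-7) + r)² = (-1*(-7) - 7)² = (7 - 7)² = 0² = 0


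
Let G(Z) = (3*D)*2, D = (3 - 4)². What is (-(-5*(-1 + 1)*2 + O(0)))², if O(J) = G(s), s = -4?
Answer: 36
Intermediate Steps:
D = 1 (D = (-1)² = 1)
G(Z) = 6 (G(Z) = (3*1)*2 = 3*2 = 6)
O(J) = 6
(-(-5*(-1 + 1)*2 + O(0)))² = (-(-5*(-1 + 1)*2 + 6))² = (-(-0*2 + 6))² = (-(-5*0 + 6))² = (-(0 + 6))² = (-1*6)² = (-6)² = 36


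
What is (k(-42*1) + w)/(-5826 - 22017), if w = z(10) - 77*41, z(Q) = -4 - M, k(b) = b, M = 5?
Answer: 3208/27843 ≈ 0.11522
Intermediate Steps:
z(Q) = -9 (z(Q) = -4 - 1*5 = -4 - 5 = -9)
w = -3166 (w = -9 - 77*41 = -9 - 3157 = -3166)
(k(-42*1) + w)/(-5826 - 22017) = (-42*1 - 3166)/(-5826 - 22017) = (-42 - 3166)/(-27843) = -3208*(-1/27843) = 3208/27843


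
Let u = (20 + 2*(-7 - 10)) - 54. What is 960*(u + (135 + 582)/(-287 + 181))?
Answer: -3804000/53 ≈ -71774.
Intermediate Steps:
u = -68 (u = (20 + 2*(-17)) - 54 = (20 - 34) - 54 = -14 - 54 = -68)
960*(u + (135 + 582)/(-287 + 181)) = 960*(-68 + (135 + 582)/(-287 + 181)) = 960*(-68 + 717/(-106)) = 960*(-68 + 717*(-1/106)) = 960*(-68 - 717/106) = 960*(-7925/106) = -3804000/53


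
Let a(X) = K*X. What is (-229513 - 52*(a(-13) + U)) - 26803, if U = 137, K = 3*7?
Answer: -249244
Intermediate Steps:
K = 21
a(X) = 21*X
(-229513 - 52*(a(-13) + U)) - 26803 = (-229513 - 52*(21*(-13) + 137)) - 26803 = (-229513 - 52*(-273 + 137)) - 26803 = (-229513 - 52*(-136)) - 26803 = (-229513 + 7072) - 26803 = -222441 - 26803 = -249244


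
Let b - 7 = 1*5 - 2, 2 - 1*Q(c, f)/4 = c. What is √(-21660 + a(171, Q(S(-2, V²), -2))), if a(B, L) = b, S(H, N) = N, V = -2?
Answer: 5*I*√866 ≈ 147.14*I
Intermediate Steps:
Q(c, f) = 8 - 4*c
b = 10 (b = 7 + (1*5 - 2) = 7 + (5 - 2) = 7 + 3 = 10)
a(B, L) = 10
√(-21660 + a(171, Q(S(-2, V²), -2))) = √(-21660 + 10) = √(-21650) = 5*I*√866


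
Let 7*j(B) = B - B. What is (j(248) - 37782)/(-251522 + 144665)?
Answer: 4198/11873 ≈ 0.35358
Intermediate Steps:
j(B) = 0 (j(B) = (B - B)/7 = (⅐)*0 = 0)
(j(248) - 37782)/(-251522 + 144665) = (0 - 37782)/(-251522 + 144665) = -37782/(-106857) = -37782*(-1/106857) = 4198/11873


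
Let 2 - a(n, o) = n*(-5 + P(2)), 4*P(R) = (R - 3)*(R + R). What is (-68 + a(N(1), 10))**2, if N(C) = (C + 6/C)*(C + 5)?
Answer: 34596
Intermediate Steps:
P(R) = R*(-3 + R)/2 (P(R) = ((R - 3)*(R + R))/4 = ((-3 + R)*(2*R))/4 = (2*R*(-3 + R))/4 = R*(-3 + R)/2)
N(C) = (5 + C)*(C + 6/C) (N(C) = (C + 6/C)*(5 + C) = (5 + C)*(C + 6/C))
a(n, o) = 2 + 6*n (a(n, o) = 2 - n*(-5 + (1/2)*2*(-3 + 2)) = 2 - n*(-5 + (1/2)*2*(-1)) = 2 - n*(-5 - 1) = 2 - n*(-6) = 2 - (-6)*n = 2 + 6*n)
(-68 + a(N(1), 10))**2 = (-68 + (2 + 6*(6 + 1**2 + 5*1 + 30/1)))**2 = (-68 + (2 + 6*(6 + 1 + 5 + 30*1)))**2 = (-68 + (2 + 6*(6 + 1 + 5 + 30)))**2 = (-68 + (2 + 6*42))**2 = (-68 + (2 + 252))**2 = (-68 + 254)**2 = 186**2 = 34596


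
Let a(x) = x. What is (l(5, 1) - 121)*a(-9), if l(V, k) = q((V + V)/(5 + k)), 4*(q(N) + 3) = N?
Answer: 4449/4 ≈ 1112.3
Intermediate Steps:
q(N) = -3 + N/4
l(V, k) = -3 + V/(2*(5 + k)) (l(V, k) = -3 + ((V + V)/(5 + k))/4 = -3 + ((2*V)/(5 + k))/4 = -3 + (2*V/(5 + k))/4 = -3 + V/(2*(5 + k)))
(l(5, 1) - 121)*a(-9) = ((-30 + 5 - 6*1)/(2*(5 + 1)) - 121)*(-9) = ((½)*(-30 + 5 - 6)/6 - 121)*(-9) = ((½)*(⅙)*(-31) - 121)*(-9) = (-31/12 - 121)*(-9) = -1483/12*(-9) = 4449/4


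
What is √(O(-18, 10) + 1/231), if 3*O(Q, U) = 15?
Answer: 34*√231/231 ≈ 2.2370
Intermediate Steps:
O(Q, U) = 5 (O(Q, U) = (⅓)*15 = 5)
√(O(-18, 10) + 1/231) = √(5 + 1/231) = √(1156/231) = 34*√231/231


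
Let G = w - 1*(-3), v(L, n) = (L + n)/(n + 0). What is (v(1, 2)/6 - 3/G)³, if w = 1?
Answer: -⅛ ≈ -0.12500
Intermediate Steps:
v(L, n) = (L + n)/n
G = 4 (G = 1 - 1*(-3) = 1 + 3 = 4)
(v(1, 2)/6 - 3/G)³ = (((1 + 2)/2)/6 - 3/4)³ = (((½)*3)*(⅙) - 3*¼)³ = ((3/2)*(⅙) - ¾)³ = (¼ - ¾)³ = (-½)³ = -⅛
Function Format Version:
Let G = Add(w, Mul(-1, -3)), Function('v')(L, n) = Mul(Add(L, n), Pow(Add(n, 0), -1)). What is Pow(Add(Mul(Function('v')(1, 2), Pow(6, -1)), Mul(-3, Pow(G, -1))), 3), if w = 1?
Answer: Rational(-1, 8) ≈ -0.12500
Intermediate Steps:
Function('v')(L, n) = Mul(Pow(n, -1), Add(L, n)) (Function('v')(L, n) = Mul(Add(L, n), Pow(n, -1)) = Mul(Pow(n, -1), Add(L, n)))
G = 4 (G = Add(1, Mul(-1, -3)) = Add(1, 3) = 4)
Pow(Add(Mul(Function('v')(1, 2), Pow(6, -1)), Mul(-3, Pow(G, -1))), 3) = Pow(Add(Mul(Mul(Pow(2, -1), Add(1, 2)), Pow(6, -1)), Mul(-3, Pow(4, -1))), 3) = Pow(Add(Mul(Mul(Rational(1, 2), 3), Rational(1, 6)), Mul(-3, Rational(1, 4))), 3) = Pow(Add(Mul(Rational(3, 2), Rational(1, 6)), Rational(-3, 4)), 3) = Pow(Add(Rational(1, 4), Rational(-3, 4)), 3) = Pow(Rational(-1, 2), 3) = Rational(-1, 8)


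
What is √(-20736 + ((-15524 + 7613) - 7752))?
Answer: I*√36399 ≈ 190.79*I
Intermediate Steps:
√(-20736 + ((-15524 + 7613) - 7752)) = √(-20736 + (-7911 - 7752)) = √(-20736 - 15663) = √(-36399) = I*√36399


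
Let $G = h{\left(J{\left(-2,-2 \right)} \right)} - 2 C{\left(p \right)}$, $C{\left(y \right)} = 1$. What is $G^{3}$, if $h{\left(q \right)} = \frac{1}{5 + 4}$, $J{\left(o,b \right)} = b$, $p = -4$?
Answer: $- \frac{4913}{729} \approx -6.7394$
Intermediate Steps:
$h{\left(q \right)} = \frac{1}{9}$
$G = - \frac{17}{9}$ ($G = \frac{1}{9} - 2 = - \frac{17}{9} \approx -1.8889$)
$G^{3} = \left(- \frac{17}{9}\right)^{3} = - \frac{4913}{729}$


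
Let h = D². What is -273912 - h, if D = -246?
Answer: -334428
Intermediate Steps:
h = 60516 (h = (-246)² = 60516)
-273912 - h = -273912 - 1*60516 = -273912 - 60516 = -334428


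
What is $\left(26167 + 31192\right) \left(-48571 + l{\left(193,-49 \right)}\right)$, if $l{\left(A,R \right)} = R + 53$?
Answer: $-2785754553$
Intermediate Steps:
$l{\left(A,R \right)} = 53 + R$
$\left(26167 + 31192\right) \left(-48571 + l{\left(193,-49 \right)}\right) = \left(26167 + 31192\right) \left(-48571 + \left(53 - 49\right)\right) = 57359 \left(-48571 + 4\right) = 57359 \left(-48567\right) = -2785754553$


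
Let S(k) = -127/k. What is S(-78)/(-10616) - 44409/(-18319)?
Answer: 36770457119/15169011312 ≈ 2.4240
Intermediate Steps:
S(-78)/(-10616) - 44409/(-18319) = -127/(-78)/(-10616) - 44409/(-18319) = -127*(-1/78)*(-1/10616) - 44409*(-1/18319) = (127/78)*(-1/10616) + 44409/18319 = -127/828048 + 44409/18319 = 36770457119/15169011312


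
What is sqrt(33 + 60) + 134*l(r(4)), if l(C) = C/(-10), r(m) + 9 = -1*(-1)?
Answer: 536/5 + sqrt(93) ≈ 116.84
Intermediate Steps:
r(m) = -8 (r(m) = -9 - 1*(-1) = -9 + 1 = -8)
l(C) = -C/10 (l(C) = C*(-1/10) = -C/10)
sqrt(33 + 60) + 134*l(r(4)) = sqrt(33 + 60) + 134*(-1/10*(-8)) = sqrt(93) + 134*(4/5) = sqrt(93) + 536/5 = 536/5 + sqrt(93)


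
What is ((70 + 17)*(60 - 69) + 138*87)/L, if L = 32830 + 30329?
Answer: 3741/21053 ≈ 0.17769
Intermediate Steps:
L = 63159
((70 + 17)*(60 - 69) + 138*87)/L = ((70 + 17)*(60 - 69) + 138*87)/63159 = (87*(-9) + 12006)*(1/63159) = (-783 + 12006)*(1/63159) = 11223*(1/63159) = 3741/21053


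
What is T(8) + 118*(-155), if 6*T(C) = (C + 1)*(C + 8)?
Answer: -18266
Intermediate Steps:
T(C) = (1 + C)*(8 + C)/6 (T(C) = ((C + 1)*(C + 8))/6 = ((1 + C)*(8 + C))/6 = (1 + C)*(8 + C)/6)
T(8) + 118*(-155) = (4/3 + (⅙)*8² + (3/2)*8) + 118*(-155) = (4/3 + (⅙)*64 + 12) - 18290 = (4/3 + 32/3 + 12) - 18290 = 24 - 18290 = -18266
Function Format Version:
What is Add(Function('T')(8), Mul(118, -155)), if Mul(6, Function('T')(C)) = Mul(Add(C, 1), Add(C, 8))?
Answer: -18266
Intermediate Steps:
Function('T')(C) = Mul(Rational(1, 6), Add(1, C), Add(8, C)) (Function('T')(C) = Mul(Rational(1, 6), Mul(Add(C, 1), Add(C, 8))) = Mul(Rational(1, 6), Mul(Add(1, C), Add(8, C))) = Mul(Rational(1, 6), Add(1, C), Add(8, C)))
Add(Function('T')(8), Mul(118, -155)) = Add(Add(Rational(4, 3), Mul(Rational(1, 6), Pow(8, 2)), Mul(Rational(3, 2), 8)), Mul(118, -155)) = Add(Add(Rational(4, 3), Mul(Rational(1, 6), 64), 12), -18290) = Add(Add(Rational(4, 3), Rational(32, 3), 12), -18290) = Add(24, -18290) = -18266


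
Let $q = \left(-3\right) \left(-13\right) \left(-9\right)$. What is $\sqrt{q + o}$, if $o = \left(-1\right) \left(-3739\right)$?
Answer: $22 \sqrt{7} \approx 58.207$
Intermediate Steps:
$q = -351$ ($q = 39 \left(-9\right) = -351$)
$o = 3739$
$\sqrt{q + o} = \sqrt{-351 + 3739} = \sqrt{3388} = 22 \sqrt{7}$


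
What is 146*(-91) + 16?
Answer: -13270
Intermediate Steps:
146*(-91) + 16 = -13286 + 16 = -13270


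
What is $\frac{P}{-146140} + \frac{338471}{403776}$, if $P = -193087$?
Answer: $\frac{31857012113}{14751956160} \approx 2.1595$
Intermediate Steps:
$\frac{P}{-146140} + \frac{338471}{403776} = - \frac{193087}{-146140} + \frac{338471}{403776} = \left(-193087\right) \left(- \frac{1}{146140}\right) + 338471 \cdot \frac{1}{403776} = \frac{193087}{146140} + \frac{338471}{403776} = \frac{31857012113}{14751956160}$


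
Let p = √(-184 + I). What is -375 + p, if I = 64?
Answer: -375 + 2*I*√30 ≈ -375.0 + 10.954*I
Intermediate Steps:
p = 2*I*√30 (p = √(-184 + 64) = √(-120) = 2*I*√30 ≈ 10.954*I)
-375 + p = -375 + 2*I*√30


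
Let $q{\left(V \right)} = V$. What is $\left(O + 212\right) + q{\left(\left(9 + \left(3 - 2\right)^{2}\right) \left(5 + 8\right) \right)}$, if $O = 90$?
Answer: $432$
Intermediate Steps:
$\left(O + 212\right) + q{\left(\left(9 + \left(3 - 2\right)^{2}\right) \left(5 + 8\right) \right)} = \left(90 + 212\right) + \left(9 + \left(3 - 2\right)^{2}\right) \left(5 + 8\right) = 302 + \left(9 + 1^{2}\right) 13 = 302 + \left(9 + 1\right) 13 = 302 + 10 \cdot 13 = 302 + 130 = 432$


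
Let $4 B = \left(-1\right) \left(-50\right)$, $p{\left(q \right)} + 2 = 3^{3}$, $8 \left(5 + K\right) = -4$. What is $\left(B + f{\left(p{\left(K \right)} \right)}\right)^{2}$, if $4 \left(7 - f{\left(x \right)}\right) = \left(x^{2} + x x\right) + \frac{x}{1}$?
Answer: $\frac{1432809}{16} \approx 89551.0$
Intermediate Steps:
$K = - \frac{11}{2}$ ($K = -5 + \frac{1}{8} \left(-4\right) = -5 - \frac{1}{2} = - \frac{11}{2} \approx -5.5$)
$p{\left(q \right)} = 25$ ($p{\left(q \right)} = -2 + 3^{3} = -2 + 27 = 25$)
$B = \frac{25}{2}$ ($B = \frac{\left(-1\right) \left(-50\right)}{4} = \frac{1}{4} \cdot 50 = \frac{25}{2} \approx 12.5$)
$f{\left(x \right)} = 7 - \frac{x^{2}}{2} - \frac{x}{4}$ ($f{\left(x \right)} = 7 - \frac{\left(x^{2} + x x\right) + \frac{x}{1}}{4} = 7 - \frac{\left(x^{2} + x^{2}\right) + x 1}{4} = 7 - \frac{2 x^{2} + x}{4} = 7 - \frac{x + 2 x^{2}}{4} = 7 - \left(\frac{x^{2}}{2} + \frac{x}{4}\right) = 7 - \frac{x^{2}}{2} - \frac{x}{4}$)
$\left(B + f{\left(p{\left(K \right)} \right)}\right)^{2} = \left(\frac{25}{2} - \left(- \frac{3}{4} + \frac{625}{2}\right)\right)^{2} = \left(\frac{25}{2} - \frac{1247}{4}\right)^{2} = \left(- \frac{1197}{4}\right)^{2} = \frac{1432809}{16}$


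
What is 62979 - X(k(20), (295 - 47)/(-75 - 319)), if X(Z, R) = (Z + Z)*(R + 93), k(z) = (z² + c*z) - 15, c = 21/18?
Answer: -7362061/591 ≈ -12457.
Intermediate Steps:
c = 7/6 (c = 21*(1/18) = 7/6 ≈ 1.1667)
k(z) = -15 + z² + 7*z/6 (k(z) = (z² + 7*z/6) - 15 = -15 + z² + 7*z/6)
X(Z, R) = 2*Z*(93 + R) (X(Z, R) = (2*Z)*(93 + R) = 2*Z*(93 + R))
62979 - X(k(20), (295 - 47)/(-75 - 319)) = 62979 - 2*(-15 + 20² + (7/6)*20)*(93 + (295 - 47)/(-75 - 319)) = 62979 - 2*(-15 + 400 + 70/3)*(93 + 248/(-394)) = 62979 - 2*1225*(93 + 248*(-1/394))/3 = 62979 - 2*1225*(93 - 124/197)/3 = 62979 - 2*1225*18197/(3*197) = 62979 - 1*44582650/591 = 62979 - 44582650/591 = -7362061/591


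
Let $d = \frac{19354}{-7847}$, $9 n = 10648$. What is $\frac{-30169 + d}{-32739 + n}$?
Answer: $\frac{2130799473}{2228571541} \approx 0.95613$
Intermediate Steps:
$n = \frac{10648}{9}$ ($n = \frac{1}{9} \cdot 10648 = \frac{10648}{9} \approx 1183.1$)
$d = - \frac{19354}{7847}$ ($d = 19354 \left(- \frac{1}{7847}\right) = - \frac{19354}{7847} \approx -2.4664$)
$\frac{-30169 + d}{-32739 + n} = \frac{-30169 - \frac{19354}{7847}}{-32739 + \frac{10648}{9}} = - \frac{236755497}{7847 \left(- \frac{284003}{9}\right)} = \left(- \frac{236755497}{7847}\right) \left(- \frac{9}{284003}\right) = \frac{2130799473}{2228571541}$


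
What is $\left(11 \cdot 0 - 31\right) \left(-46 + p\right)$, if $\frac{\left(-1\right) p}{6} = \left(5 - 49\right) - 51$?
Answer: $-16244$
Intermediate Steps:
$p = 570$ ($p = - 6 \left(\left(5 - 49\right) - 51\right) = - 6 \left(-44 - 51\right) = \left(-6\right) \left(-95\right) = 570$)
$\left(11 \cdot 0 - 31\right) \left(-46 + p\right) = \left(11 \cdot 0 - 31\right) \left(-46 + 570\right) = \left(0 - 31\right) 524 = \left(-31\right) 524 = -16244$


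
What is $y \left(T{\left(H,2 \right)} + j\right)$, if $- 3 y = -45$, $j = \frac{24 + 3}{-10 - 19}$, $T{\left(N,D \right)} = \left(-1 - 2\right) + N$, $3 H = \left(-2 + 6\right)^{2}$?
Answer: $\frac{610}{29} \approx 21.034$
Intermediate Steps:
$H = \frac{16}{3}$ ($H = \frac{\left(-2 + 6\right)^{2}}{3} = \frac{4^{2}}{3} = \frac{1}{3} \cdot 16 = \frac{16}{3} \approx 5.3333$)
$T{\left(N,D \right)} = -3 + N$
$j = - \frac{27}{29}$ ($j = \frac{27}{-29} = 27 \left(- \frac{1}{29}\right) = - \frac{27}{29} \approx -0.93103$)
$y = 15$ ($y = \left(- \frac{1}{3}\right) \left(-45\right) = 15$)
$y \left(T{\left(H,2 \right)} + j\right) = 15 \left(\left(-3 + \frac{16}{3}\right) - \frac{27}{29}\right) = 15 \left(\frac{7}{3} - \frac{27}{29}\right) = 15 \cdot \frac{122}{87} = \frac{610}{29}$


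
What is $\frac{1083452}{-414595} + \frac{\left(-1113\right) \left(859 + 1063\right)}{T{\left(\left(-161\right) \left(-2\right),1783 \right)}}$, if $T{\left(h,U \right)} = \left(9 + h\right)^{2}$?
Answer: $- \frac{1005599904242}{45423442795} \approx -22.138$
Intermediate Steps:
$\frac{1083452}{-414595} + \frac{\left(-1113\right) \left(859 + 1063\right)}{T{\left(\left(-161\right) \left(-2\right),1783 \right)}} = \frac{1083452}{-414595} + \frac{\left(-1113\right) \left(859 + 1063\right)}{\left(9 - -322\right)^{2}} = 1083452 \left(- \frac{1}{414595}\right) + \frac{\left(-1113\right) 1922}{\left(9 + 322\right)^{2}} = - \frac{1083452}{414595} - \frac{2139186}{331^{2}} = - \frac{1083452}{414595} - \frac{2139186}{109561} = - \frac{1005599904242}{45423442795}$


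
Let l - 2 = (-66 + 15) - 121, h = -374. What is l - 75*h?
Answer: 27880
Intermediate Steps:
l = -170 (l = 2 + ((-66 + 15) - 121) = 2 + (-51 - 121) = 2 - 172 = -170)
l - 75*h = -170 - 75*(-374) = -170 + 28050 = 27880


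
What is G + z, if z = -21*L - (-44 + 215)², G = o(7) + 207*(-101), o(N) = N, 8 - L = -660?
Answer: -64169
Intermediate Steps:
L = 668 (L = 8 - 1*(-660) = 8 + 660 = 668)
G = -20900 (G = 7 + 207*(-101) = 7 - 20907 = -20900)
z = -43269 (z = -21*668 - (-44 + 215)² = -14028 - 1*171² = -14028 - 1*29241 = -14028 - 29241 = -43269)
G + z = -20900 - 43269 = -64169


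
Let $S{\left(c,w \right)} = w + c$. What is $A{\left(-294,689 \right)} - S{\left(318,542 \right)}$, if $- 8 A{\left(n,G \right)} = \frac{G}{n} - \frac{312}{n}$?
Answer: $- \frac{2022343}{2352} \approx -859.84$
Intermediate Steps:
$A{\left(n,G \right)} = \frac{39}{n} - \frac{G}{8 n}$ ($A{\left(n,G \right)} = - \frac{\frac{G}{n} - \frac{312}{n}}{8} = - \frac{- \frac{312}{n} + \frac{G}{n}}{8} = \frac{39}{n} - \frac{G}{8 n}$)
$S{\left(c,w \right)} = c + w$
$A{\left(-294,689 \right)} - S{\left(318,542 \right)} = \frac{312 - 689}{8 \left(-294\right)} - \left(318 + 542\right) = \frac{1}{8} \left(- \frac{1}{294}\right) \left(312 - 689\right) - 860 = \frac{1}{8} \left(- \frac{1}{294}\right) \left(-377\right) - 860 = \frac{377}{2352} - 860 = - \frac{2022343}{2352}$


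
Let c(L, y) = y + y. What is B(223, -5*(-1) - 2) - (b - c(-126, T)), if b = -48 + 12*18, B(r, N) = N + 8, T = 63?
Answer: -31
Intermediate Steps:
B(r, N) = 8 + N
b = 168 (b = -48 + 216 = 168)
c(L, y) = 2*y
B(223, -5*(-1) - 2) - (b - c(-126, T)) = (8 + (-5*(-1) - 2)) - (168 - 2*63) = (8 + (5 - 2)) - (168 - 1*126) = (8 + 3) - (168 - 126) = 11 - 1*42 = 11 - 42 = -31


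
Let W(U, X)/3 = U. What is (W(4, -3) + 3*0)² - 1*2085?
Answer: -1941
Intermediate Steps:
W(U, X) = 3*U
(W(4, -3) + 3*0)² - 1*2085 = (3*4 + 3*0)² - 1*2085 = (12 + 0)² - 2085 = 12² - 2085 = 144 - 2085 = -1941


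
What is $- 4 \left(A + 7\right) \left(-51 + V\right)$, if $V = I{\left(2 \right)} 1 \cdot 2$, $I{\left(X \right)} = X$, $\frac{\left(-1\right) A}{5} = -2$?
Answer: $3196$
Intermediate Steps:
$A = 10$ ($A = \left(-5\right) \left(-2\right) = 10$)
$V = 4$ ($V = 2 \cdot 1 \cdot 2 = 2 \cdot 2 = 4$)
$- 4 \left(A + 7\right) \left(-51 + V\right) = - 4 \left(10 + 7\right) \left(-51 + 4\right) = \left(-4\right) 17 \left(-47\right) = \left(-68\right) \left(-47\right) = 3196$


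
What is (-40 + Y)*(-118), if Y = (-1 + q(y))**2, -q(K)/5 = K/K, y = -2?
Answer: 472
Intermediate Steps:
q(K) = -5 (q(K) = -5*K/K = -5*1 = -5)
Y = 36 (Y = (-1 - 5)**2 = (-6)**2 = 36)
(-40 + Y)*(-118) = (-40 + 36)*(-118) = -4*(-118) = 472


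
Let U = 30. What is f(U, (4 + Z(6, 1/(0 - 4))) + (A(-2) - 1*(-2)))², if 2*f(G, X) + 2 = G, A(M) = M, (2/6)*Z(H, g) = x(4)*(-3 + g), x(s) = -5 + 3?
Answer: 196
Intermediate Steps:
x(s) = -2
Z(H, g) = 18 - 6*g (Z(H, g) = 3*(-2*(-3 + g)) = 3*(6 - 2*g) = 18 - 6*g)
f(G, X) = -1 + G/2
f(U, (4 + Z(6, 1/(0 - 4))) + (A(-2) - 1*(-2)))² = (-1 + (½)*30)² = (-1 + 15)² = 14² = 196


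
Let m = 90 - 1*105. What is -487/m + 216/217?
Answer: 108919/3255 ≈ 33.462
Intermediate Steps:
m = -15 (m = 90 - 105 = -15)
-487/m + 216/217 = -487/(-15) + 216/217 = -487*(-1/15) + 216*(1/217) = 487/15 + 216/217 = 108919/3255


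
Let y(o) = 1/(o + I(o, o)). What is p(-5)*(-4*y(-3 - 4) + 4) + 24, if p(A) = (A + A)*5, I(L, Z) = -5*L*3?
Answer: -8524/49 ≈ -173.96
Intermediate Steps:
I(L, Z) = -15*L
p(A) = 10*A (p(A) = (2*A)*5 = 10*A)
y(o) = -1/(14*o) (y(o) = 1/(o - 15*o) = 1/(-14*o) = -1/(14*o))
p(-5)*(-4*y(-3 - 4) + 4) + 24 = (10*(-5))*(-(-2)/(7*(-3 - 4)) + 4) + 24 = -50*(-(-2)/(7*(-7)) + 4) + 24 = -50*(-(-2)*(-1)/(7*7) + 4) + 24 = -50*(-4*1/98 + 4) + 24 = -50*(-2/49 + 4) + 24 = -50*194/49 + 24 = -9700/49 + 24 = -8524/49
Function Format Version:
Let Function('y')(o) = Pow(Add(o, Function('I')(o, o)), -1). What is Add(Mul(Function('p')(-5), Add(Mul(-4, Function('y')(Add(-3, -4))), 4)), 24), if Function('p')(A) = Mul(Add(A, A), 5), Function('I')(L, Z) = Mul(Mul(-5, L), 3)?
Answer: Rational(-8524, 49) ≈ -173.96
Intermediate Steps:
Function('I')(L, Z) = Mul(-15, L)
Function('p')(A) = Mul(10, A) (Function('p')(A) = Mul(Mul(2, A), 5) = Mul(10, A))
Function('y')(o) = Mul(Rational(-1, 14), Pow(o, -1)) (Function('y')(o) = Pow(Add(o, Mul(-15, o)), -1) = Pow(Mul(-14, o), -1) = Mul(Rational(-1, 14), Pow(o, -1)))
Add(Mul(Function('p')(-5), Add(Mul(-4, Function('y')(Add(-3, -4))), 4)), 24) = Add(Mul(Mul(10, -5), Add(Mul(-4, Mul(Rational(-1, 14), Pow(Add(-3, -4), -1))), 4)), 24) = Add(Mul(-50, Add(Mul(-4, Mul(Rational(-1, 14), Pow(-7, -1))), 4)), 24) = Add(Mul(-50, Add(Mul(-4, Mul(Rational(-1, 14), Rational(-1, 7))), 4)), 24) = Add(Mul(-50, Add(Mul(-4, Rational(1, 98)), 4)), 24) = Add(Mul(-50, Add(Rational(-2, 49), 4)), 24) = Add(Mul(-50, Rational(194, 49)), 24) = Add(Rational(-9700, 49), 24) = Rational(-8524, 49)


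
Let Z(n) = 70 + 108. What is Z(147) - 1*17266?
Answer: -17088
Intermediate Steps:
Z(n) = 178
Z(147) - 1*17266 = 178 - 1*17266 = 178 - 17266 = -17088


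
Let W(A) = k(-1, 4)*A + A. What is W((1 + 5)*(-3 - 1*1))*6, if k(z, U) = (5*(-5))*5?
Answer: 17856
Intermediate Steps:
k(z, U) = -125 (k(z, U) = -25*5 = -125)
W(A) = -124*A (W(A) = -125*A + A = -124*A)
W((1 + 5)*(-3 - 1*1))*6 = -124*(1 + 5)*(-3 - 1*1)*6 = -744*(-3 - 1)*6 = -744*(-4)*6 = -124*(-24)*6 = 2976*6 = 17856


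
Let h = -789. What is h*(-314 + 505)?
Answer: -150699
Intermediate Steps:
h*(-314 + 505) = -789*(-314 + 505) = -789*191 = -150699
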